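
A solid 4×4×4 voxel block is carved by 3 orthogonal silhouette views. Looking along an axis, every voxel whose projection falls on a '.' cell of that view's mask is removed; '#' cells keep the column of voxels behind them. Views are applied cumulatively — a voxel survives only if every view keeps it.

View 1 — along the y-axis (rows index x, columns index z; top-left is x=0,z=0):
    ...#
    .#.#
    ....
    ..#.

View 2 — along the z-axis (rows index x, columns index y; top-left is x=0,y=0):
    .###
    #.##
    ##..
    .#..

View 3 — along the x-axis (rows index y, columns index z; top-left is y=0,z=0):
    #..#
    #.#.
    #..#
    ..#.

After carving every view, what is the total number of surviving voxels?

full grid |V| = 64
  1. axis=1 (XZ plane), |mask|=4  ⇒  voxels=16
  2. axis=2 (XY plane), |mask|=9  ⇒  voxels=10
  3. axis=0 (YZ plane), |mask|=7  ⇒  voxels=4

|visual hull| = 4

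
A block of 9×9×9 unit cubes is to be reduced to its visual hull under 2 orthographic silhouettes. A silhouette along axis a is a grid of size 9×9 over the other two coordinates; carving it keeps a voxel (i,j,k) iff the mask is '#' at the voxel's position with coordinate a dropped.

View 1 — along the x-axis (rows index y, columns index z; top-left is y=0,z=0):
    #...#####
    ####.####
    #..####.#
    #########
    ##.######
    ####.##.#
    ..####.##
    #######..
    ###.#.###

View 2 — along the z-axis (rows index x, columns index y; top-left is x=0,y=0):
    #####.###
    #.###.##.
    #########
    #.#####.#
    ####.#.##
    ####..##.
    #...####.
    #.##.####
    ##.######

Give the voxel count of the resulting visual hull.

remaining voxels: 444

initial block: 9^3 = 729
carve view 1 (along x, YZ-mask fill 64/81): 576 voxels remain
carve view 2 (along z, XY-mask fill 63/81): 444 voxels remain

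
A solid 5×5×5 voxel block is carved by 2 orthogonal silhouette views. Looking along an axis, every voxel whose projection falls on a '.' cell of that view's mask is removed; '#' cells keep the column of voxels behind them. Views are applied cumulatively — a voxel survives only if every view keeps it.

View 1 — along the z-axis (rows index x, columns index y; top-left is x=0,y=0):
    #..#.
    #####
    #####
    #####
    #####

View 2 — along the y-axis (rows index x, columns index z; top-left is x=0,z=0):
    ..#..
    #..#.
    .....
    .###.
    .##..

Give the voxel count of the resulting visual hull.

voxel count = 37

before carving: 125 voxels (5×5×5)
step 1: project along z, AND mask (22/25) → |grid| = 110
step 2: project along y, AND mask (8/25) → |grid| = 37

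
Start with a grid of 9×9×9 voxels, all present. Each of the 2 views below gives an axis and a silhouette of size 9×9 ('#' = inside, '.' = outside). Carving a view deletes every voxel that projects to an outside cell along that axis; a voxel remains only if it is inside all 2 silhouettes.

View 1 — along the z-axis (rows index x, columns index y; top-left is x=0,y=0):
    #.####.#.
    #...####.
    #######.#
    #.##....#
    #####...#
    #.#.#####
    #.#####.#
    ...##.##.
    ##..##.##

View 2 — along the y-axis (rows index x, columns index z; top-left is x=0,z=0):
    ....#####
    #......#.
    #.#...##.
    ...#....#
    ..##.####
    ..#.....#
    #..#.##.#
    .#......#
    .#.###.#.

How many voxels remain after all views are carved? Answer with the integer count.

203 voxels

full grid |V| = 729
[1] z-view keeps 53 columns → grid now 477
[2] y-view keeps 33 columns → grid now 203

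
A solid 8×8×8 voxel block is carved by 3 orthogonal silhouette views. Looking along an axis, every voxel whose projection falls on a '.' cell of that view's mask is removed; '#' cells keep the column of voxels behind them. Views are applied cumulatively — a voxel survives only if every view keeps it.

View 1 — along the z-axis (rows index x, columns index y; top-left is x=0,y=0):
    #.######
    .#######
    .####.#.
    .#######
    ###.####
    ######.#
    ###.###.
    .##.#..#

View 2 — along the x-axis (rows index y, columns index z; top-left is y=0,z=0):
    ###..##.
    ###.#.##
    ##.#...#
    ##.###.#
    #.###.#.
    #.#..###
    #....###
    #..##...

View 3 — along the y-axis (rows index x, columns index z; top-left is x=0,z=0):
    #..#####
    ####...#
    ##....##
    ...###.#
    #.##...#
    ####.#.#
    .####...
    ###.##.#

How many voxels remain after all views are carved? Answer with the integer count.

147 voxels

start: 8×8×8 = 512 voxels
step 1: project along z, AND mask (50/64) → |grid| = 400
step 2: project along x, AND mask (38/64) → |grid| = 236
step 3: project along y, AND mask (39/64) → |grid| = 147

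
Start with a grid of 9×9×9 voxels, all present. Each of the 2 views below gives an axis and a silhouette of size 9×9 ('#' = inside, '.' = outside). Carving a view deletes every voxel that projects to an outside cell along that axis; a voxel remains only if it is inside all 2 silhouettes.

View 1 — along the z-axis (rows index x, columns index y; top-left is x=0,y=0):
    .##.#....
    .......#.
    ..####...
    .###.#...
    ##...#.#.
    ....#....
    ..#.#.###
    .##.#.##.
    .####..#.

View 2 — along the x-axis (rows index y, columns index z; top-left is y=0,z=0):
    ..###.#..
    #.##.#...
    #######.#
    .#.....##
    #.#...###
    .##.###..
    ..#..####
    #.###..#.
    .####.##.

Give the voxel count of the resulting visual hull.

|visual hull| = 167

before carving: 729 voxels (9×9×9)
  1. axis=2 (XY plane), |mask|=32  ⇒  voxels=288
  2. axis=0 (YZ plane), |mask|=45  ⇒  voxels=167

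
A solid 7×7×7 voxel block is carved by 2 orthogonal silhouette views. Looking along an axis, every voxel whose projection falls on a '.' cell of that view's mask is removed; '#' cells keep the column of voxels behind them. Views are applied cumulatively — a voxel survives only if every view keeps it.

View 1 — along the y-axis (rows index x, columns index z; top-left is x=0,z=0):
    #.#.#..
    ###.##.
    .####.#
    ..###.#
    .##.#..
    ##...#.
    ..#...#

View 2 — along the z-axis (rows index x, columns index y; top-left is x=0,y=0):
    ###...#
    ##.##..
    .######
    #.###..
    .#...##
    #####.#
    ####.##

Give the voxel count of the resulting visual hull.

117 voxels

full grid |V| = 343
after view 1 [y-axis, 25 of 49 cells solid] → remaining = 175
after view 2 [z-axis, 33 of 49 cells solid] → remaining = 117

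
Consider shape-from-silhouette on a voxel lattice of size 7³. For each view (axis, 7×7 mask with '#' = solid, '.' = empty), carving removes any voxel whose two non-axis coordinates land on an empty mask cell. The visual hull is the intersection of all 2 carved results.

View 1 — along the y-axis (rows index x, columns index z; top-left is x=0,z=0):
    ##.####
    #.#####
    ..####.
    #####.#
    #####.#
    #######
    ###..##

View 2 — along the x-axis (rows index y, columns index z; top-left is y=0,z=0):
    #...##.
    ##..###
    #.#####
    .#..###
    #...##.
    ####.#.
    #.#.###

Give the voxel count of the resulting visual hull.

full grid |V| = 343
after view 1 [y-axis, 40 of 49 cells solid] → remaining = 280
after view 2 [x-axis, 31 of 49 cells solid] → remaining = 176

|visual hull| = 176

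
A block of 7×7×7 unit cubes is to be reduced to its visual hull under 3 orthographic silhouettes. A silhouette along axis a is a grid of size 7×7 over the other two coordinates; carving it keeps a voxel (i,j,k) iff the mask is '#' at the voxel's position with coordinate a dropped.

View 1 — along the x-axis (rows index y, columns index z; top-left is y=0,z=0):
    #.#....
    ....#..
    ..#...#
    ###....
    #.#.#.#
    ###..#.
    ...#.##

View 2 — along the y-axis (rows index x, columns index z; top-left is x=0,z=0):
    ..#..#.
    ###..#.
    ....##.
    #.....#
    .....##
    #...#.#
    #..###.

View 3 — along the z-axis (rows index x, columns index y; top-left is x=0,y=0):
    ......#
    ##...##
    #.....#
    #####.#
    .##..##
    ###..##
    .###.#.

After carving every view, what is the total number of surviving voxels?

28 voxels

start: 7×7×7 = 343 voxels
V1 x: intersect with YZ mask (19 set) -- 133 left
V2 y: intersect with XZ mask (19 set) -- 54 left
V3 z: intersect with XY mask (26 set) -- 28 left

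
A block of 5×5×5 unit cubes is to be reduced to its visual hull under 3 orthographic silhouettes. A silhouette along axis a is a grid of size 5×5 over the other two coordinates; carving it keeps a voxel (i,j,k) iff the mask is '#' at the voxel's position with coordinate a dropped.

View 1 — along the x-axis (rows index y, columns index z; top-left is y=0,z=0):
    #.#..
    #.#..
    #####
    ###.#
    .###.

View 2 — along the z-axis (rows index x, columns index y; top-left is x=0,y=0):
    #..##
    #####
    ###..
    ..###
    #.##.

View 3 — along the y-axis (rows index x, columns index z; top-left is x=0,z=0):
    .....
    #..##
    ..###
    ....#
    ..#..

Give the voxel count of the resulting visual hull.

initial block: 5^3 = 125
V1 x: intersect with YZ mask (16 set) -- 80 left
V2 z: intersect with XY mask (17 set) -- 57 left
V3 y: intersect with XZ mask (8 set) -- 18 left

18 voxels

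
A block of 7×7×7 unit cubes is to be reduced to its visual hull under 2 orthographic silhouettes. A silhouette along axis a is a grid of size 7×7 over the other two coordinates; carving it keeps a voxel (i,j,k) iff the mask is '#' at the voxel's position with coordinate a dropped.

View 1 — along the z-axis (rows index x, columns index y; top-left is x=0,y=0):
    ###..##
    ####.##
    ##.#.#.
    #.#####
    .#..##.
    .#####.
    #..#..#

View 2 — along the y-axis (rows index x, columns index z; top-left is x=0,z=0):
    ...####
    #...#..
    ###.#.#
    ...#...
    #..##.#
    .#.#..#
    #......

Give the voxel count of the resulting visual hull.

|visual hull| = 88

start: 7×7×7 = 343 voxels
V1 z: intersect with XY mask (32 set) -- 224 left
V2 y: intersect with XZ mask (20 set) -- 88 left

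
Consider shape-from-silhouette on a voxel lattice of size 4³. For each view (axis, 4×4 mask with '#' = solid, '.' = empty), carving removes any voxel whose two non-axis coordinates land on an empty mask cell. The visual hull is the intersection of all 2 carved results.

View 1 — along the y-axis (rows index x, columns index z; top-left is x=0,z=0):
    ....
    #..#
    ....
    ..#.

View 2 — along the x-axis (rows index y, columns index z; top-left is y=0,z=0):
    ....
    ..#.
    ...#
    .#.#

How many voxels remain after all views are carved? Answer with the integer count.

voxel count = 3

full grid |V| = 64
after view 1 [y-axis, 3 of 16 cells solid] → remaining = 12
after view 2 [x-axis, 4 of 16 cells solid] → remaining = 3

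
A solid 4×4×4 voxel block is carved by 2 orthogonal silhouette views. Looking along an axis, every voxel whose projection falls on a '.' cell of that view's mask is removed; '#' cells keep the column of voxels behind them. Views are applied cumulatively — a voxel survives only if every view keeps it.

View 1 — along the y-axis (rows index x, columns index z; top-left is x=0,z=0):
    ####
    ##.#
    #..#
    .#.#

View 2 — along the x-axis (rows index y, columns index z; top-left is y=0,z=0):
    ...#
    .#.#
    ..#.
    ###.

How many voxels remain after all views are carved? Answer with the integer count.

initial block: 4^3 = 64
step 1: project along y, AND mask (11/16) → |grid| = 44
step 2: project along x, AND mask (7/16) → |grid| = 19

voxel count = 19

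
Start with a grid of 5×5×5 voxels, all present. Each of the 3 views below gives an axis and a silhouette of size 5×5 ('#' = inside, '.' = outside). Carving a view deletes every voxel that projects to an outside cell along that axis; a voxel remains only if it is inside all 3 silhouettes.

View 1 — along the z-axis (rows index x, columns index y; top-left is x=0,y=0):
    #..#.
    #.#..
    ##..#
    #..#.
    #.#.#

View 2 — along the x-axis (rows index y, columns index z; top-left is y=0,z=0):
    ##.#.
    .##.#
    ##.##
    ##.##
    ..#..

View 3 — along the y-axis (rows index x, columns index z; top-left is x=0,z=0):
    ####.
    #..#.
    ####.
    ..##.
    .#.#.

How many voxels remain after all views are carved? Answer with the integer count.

before carving: 125 voxels (5×5×5)
V1 z: intersect with XY mask (12 set) -- 60 left
V2 x: intersect with YZ mask (15 set) -- 36 left
V3 y: intersect with XZ mask (14 set) -- 22 left

|visual hull| = 22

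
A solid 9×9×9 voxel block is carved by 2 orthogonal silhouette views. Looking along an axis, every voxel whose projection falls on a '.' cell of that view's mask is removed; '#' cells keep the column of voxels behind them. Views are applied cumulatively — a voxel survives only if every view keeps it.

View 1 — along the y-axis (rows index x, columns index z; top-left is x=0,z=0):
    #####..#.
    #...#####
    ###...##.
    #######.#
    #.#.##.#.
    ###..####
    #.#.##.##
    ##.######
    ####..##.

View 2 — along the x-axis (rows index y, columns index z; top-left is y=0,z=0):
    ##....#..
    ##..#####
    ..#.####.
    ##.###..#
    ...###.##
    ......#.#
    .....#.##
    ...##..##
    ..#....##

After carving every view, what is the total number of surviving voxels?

remaining voxels: 238

before carving: 729 voxels (9×9×9)
[1] y-view keeps 57 columns → grid now 513
[2] x-view keeps 38 columns → grid now 238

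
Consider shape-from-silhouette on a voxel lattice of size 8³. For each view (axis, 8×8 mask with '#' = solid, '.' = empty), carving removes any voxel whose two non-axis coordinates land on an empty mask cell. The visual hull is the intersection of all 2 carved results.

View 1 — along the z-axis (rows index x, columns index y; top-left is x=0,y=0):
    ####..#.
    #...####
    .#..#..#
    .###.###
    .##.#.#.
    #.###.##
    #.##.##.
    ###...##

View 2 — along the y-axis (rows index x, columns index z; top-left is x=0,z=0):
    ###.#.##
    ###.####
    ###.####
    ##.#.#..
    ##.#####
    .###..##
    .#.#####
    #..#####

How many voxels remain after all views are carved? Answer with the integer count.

initial block: 8^3 = 512
[1] z-view keeps 39 columns → grid now 312
[2] y-view keeps 48 columns → grid now 228

voxel count = 228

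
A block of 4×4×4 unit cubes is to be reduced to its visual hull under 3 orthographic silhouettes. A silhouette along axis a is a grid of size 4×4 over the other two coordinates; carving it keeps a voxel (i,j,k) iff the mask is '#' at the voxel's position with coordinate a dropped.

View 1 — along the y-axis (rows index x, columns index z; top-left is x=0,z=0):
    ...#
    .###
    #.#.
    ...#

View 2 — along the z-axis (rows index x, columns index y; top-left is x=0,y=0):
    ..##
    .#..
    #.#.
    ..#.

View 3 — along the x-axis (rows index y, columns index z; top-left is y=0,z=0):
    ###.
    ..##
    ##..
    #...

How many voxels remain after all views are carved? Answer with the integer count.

remaining voxels: 5

full grid |V| = 64
carve view 1 (along y, XZ-mask fill 7/16): 28 voxels remain
carve view 2 (along z, XY-mask fill 6/16): 10 voxels remain
carve view 3 (along x, YZ-mask fill 8/16): 5 voxels remain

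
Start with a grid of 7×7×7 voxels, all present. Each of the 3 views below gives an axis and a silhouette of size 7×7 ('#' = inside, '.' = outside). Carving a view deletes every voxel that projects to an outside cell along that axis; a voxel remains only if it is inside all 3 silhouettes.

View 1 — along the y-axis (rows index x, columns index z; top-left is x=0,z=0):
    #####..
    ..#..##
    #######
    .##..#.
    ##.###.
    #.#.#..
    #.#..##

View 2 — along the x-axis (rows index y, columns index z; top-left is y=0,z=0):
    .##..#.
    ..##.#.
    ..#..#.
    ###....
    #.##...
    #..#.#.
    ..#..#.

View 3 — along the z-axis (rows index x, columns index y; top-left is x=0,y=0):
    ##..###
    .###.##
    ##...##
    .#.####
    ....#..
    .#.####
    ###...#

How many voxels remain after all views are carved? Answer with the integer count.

|visual hull| = 54

before carving: 343 voxels (7×7×7)
after view 1 [y-axis, 30 of 49 cells solid] → remaining = 210
after view 2 [x-axis, 19 of 49 cells solid] → remaining = 93
after view 3 [z-axis, 29 of 49 cells solid] → remaining = 54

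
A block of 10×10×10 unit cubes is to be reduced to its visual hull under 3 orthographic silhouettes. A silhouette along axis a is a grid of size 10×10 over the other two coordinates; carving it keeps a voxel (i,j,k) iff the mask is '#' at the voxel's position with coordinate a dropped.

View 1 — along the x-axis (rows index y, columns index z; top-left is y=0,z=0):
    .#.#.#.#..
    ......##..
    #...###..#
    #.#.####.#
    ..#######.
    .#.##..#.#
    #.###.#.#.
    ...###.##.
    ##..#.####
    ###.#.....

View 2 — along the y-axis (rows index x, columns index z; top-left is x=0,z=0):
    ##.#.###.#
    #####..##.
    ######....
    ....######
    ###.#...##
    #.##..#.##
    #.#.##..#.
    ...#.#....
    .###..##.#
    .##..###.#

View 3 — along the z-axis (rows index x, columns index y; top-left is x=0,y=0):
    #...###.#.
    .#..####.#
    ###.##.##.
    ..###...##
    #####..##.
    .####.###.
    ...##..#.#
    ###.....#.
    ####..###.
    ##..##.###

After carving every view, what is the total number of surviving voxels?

remaining voxels: 180

before carving: 1000 voxels (10×10×10)
step 1: project along x, AND mask (52/100) → |grid| = 520
step 2: project along y, AND mask (57/100) → |grid| = 291
step 3: project along z, AND mask (59/100) → |grid| = 180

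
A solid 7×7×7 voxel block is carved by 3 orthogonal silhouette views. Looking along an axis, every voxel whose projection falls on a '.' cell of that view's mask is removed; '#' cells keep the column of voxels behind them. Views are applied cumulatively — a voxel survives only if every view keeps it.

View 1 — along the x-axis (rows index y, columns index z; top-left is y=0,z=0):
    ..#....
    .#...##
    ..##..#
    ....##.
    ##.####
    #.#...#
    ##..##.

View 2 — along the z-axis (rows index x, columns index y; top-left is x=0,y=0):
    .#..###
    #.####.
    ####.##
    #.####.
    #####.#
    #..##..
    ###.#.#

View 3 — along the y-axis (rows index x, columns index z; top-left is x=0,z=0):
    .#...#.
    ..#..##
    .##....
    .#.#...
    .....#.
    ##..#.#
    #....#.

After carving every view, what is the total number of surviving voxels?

36 voxels

start: 7×7×7 = 343 voxels
after view 1 [x-axis, 22 of 49 cells solid] → remaining = 154
after view 2 [z-axis, 34 of 49 cells solid] → remaining = 107
after view 3 [y-axis, 16 of 49 cells solid] → remaining = 36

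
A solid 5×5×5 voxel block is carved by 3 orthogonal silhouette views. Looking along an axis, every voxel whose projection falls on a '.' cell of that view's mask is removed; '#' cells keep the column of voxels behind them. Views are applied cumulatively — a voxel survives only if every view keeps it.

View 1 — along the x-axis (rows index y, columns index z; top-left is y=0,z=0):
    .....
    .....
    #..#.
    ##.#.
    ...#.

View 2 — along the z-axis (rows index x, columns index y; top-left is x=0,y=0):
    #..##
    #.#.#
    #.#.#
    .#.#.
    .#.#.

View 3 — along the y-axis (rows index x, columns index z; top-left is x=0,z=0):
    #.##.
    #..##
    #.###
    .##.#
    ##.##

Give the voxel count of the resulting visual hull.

initial block: 5^3 = 125
step 1: project along x, AND mask (6/25) → |grid| = 30
step 2: project along z, AND mask (13/25) → |grid| = 16
step 3: project along y, AND mask (17/25) → |grid| = 13

remaining voxels: 13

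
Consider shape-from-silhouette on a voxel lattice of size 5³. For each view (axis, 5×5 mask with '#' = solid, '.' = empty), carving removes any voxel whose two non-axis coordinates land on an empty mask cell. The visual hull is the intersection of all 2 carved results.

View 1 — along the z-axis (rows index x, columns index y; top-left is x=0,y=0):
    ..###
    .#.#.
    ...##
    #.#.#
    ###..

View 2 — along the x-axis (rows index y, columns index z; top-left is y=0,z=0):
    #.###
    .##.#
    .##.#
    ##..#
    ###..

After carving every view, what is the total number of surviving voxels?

full grid |V| = 125
[1] z-view keeps 13 columns → grid now 65
[2] x-view keeps 16 columns → grid now 41

remaining voxels: 41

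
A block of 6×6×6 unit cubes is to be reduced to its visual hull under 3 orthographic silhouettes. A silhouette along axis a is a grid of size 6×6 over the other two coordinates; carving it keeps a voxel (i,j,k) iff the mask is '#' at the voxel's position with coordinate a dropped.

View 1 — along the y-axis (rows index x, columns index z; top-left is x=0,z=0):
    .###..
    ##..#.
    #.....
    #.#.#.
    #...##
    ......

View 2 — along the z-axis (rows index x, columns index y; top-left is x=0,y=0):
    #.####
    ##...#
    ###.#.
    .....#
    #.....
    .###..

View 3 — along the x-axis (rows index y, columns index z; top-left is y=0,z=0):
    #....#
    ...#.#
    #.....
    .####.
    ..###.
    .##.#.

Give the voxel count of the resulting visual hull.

|visual hull| = 16

full grid |V| = 216
V1 y: intersect with XZ mask (13 set) -- 78 left
V2 z: intersect with XY mask (17 set) -- 34 left
V3 x: intersect with YZ mask (15 set) -- 16 left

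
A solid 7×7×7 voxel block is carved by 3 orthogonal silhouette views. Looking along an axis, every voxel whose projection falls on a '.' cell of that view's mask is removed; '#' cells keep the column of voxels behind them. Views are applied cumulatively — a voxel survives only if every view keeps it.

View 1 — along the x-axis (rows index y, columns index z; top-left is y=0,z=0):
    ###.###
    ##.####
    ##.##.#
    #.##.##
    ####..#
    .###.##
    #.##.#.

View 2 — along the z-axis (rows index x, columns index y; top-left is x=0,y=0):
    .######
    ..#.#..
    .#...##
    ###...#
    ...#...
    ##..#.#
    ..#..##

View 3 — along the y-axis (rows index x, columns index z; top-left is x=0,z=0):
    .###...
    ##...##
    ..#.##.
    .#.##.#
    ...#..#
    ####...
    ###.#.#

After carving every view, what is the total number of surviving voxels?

initial block: 7^3 = 343
  1. axis=0 (YZ plane), |mask|=36  ⇒  voxels=252
  2. axis=2 (XY plane), |mask|=23  ⇒  voxels=116
  3. axis=1 (XZ plane), |mask|=25  ⇒  voxels=62

remaining voxels: 62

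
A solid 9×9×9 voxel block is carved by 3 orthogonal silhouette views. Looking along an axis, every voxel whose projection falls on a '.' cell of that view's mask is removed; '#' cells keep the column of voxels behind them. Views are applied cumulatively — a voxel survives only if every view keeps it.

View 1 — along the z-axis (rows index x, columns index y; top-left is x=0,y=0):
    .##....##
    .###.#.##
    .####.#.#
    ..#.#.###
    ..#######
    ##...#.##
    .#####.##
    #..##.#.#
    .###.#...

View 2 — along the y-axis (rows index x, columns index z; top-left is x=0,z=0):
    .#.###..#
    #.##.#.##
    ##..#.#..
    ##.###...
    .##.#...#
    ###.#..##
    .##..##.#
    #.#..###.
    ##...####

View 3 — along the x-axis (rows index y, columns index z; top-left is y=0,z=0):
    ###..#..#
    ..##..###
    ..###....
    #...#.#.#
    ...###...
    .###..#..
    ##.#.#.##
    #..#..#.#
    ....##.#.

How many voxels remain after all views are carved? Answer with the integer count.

full grid |V| = 729
  1. axis=2 (XY plane), |mask|=49  ⇒  voxels=441
  2. axis=1 (XZ plane), |mask|=46  ⇒  voxels=247
  3. axis=0 (YZ plane), |mask|=37  ⇒  voxels=101

voxel count = 101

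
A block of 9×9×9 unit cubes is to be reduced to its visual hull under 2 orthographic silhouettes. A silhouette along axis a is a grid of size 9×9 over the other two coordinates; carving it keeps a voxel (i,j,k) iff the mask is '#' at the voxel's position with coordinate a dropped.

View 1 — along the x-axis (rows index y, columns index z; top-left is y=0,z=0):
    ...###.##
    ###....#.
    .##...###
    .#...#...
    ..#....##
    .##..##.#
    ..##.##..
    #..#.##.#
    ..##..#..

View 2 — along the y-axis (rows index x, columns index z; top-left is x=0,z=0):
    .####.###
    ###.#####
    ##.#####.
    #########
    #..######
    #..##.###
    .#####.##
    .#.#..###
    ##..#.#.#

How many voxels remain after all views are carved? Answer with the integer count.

start: 9×9×9 = 729 voxels
step 1: project along x, AND mask (36/81) → |grid| = 324
step 2: project along y, AND mask (61/81) → |grid| = 237

remaining voxels: 237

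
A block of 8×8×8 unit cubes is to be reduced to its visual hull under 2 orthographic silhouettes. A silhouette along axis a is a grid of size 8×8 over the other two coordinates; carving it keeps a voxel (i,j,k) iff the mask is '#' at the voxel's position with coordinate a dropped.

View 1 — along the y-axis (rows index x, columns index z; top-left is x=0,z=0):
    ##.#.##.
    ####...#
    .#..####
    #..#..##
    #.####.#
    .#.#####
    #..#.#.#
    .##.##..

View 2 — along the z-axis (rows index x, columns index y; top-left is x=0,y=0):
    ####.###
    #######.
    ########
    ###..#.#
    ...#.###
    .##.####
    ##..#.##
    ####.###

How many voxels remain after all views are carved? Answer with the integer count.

238 voxels

before carving: 512 voxels (8×8×8)
after view 1 [y-axis, 39 of 64 cells solid] → remaining = 312
after view 2 [z-axis, 49 of 64 cells solid] → remaining = 238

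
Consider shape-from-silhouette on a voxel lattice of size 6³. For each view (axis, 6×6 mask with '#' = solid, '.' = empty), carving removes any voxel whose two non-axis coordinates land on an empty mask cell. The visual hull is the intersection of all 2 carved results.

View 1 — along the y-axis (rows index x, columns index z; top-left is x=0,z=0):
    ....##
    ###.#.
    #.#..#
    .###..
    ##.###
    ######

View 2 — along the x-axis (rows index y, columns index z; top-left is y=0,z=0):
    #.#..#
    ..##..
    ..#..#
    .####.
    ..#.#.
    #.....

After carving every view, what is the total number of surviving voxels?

54 voxels

initial block: 6^3 = 216
after view 1 [y-axis, 23 of 36 cells solid] → remaining = 138
after view 2 [x-axis, 14 of 36 cells solid] → remaining = 54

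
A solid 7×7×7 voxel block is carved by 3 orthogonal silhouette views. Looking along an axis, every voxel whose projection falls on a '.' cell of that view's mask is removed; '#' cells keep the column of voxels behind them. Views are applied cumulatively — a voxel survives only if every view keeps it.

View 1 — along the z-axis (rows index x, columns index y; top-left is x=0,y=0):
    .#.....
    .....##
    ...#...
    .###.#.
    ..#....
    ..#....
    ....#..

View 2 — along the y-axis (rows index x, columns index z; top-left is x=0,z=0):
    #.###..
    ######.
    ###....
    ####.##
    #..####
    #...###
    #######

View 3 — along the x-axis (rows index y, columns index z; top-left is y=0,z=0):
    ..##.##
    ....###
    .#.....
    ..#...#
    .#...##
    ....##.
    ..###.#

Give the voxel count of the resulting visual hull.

voxel count = 16

initial block: 7^3 = 343
[1] z-view keeps 11 columns → grid now 77
[2] y-view keeps 35 columns → grid now 59
[3] x-view keeps 19 columns → grid now 16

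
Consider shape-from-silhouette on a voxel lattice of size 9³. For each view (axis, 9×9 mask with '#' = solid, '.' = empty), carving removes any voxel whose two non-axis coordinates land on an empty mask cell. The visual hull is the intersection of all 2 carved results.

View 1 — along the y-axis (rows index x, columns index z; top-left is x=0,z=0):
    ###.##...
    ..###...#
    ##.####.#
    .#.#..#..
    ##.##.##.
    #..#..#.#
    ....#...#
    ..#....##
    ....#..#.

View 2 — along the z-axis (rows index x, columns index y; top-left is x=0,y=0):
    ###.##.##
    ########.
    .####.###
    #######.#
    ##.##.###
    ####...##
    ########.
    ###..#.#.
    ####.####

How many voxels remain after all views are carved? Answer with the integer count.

|visual hull| = 253

start: 9×9×9 = 729 voxels
[1] y-view keeps 36 columns → grid now 324
[2] z-view keeps 64 columns → grid now 253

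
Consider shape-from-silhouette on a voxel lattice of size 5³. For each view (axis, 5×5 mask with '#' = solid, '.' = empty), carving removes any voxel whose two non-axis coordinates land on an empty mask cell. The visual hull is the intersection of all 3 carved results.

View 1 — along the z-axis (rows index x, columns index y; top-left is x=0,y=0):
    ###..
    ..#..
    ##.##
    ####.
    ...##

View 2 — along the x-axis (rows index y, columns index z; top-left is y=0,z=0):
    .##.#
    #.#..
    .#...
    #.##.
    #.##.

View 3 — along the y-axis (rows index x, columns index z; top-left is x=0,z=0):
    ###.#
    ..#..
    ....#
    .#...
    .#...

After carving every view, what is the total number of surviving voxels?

initial block: 5^3 = 125
carve view 1 (along z, XY-mask fill 14/25): 70 voxels remain
carve view 2 (along x, YZ-mask fill 12/25): 33 voxels remain
carve view 3 (along y, XZ-mask fill 8/25): 9 voxels remain

|visual hull| = 9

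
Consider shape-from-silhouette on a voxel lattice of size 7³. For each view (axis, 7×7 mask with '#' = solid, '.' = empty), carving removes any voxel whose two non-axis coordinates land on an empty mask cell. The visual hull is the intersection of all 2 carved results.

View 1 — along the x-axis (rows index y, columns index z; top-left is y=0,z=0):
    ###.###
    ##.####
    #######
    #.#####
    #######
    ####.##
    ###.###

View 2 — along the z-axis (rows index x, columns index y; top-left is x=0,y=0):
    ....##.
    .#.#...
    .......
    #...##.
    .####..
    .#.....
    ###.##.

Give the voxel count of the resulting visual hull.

remaining voxels: 108

before carving: 343 voxels (7×7×7)
after view 1 [x-axis, 44 of 49 cells solid] → remaining = 308
after view 2 [z-axis, 17 of 49 cells solid] → remaining = 108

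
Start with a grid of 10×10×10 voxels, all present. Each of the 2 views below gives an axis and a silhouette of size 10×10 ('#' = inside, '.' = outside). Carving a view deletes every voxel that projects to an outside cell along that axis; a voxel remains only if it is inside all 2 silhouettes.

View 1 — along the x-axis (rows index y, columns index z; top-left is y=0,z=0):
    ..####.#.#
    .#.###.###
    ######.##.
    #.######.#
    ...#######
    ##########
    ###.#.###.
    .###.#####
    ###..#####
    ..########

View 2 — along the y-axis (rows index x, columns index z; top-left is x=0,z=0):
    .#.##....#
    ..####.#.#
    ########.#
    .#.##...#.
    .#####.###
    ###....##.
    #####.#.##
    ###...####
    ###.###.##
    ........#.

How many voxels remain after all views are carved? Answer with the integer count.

voxel count = 459

initial block: 10^3 = 1000
step 1: project along x, AND mask (77/100) → |grid| = 770
step 2: project along y, AND mask (60/100) → |grid| = 459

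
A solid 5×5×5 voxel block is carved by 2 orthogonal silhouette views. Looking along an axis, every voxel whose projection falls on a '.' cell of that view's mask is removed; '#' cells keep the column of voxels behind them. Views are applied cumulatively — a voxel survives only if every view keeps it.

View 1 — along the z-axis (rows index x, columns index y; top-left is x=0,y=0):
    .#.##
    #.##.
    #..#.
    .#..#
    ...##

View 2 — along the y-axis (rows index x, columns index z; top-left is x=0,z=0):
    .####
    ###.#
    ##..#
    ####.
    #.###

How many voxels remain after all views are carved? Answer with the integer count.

remaining voxels: 46

start: 5×5×5 = 125 voxels
[1] z-view keeps 12 columns → grid now 60
[2] y-view keeps 19 columns → grid now 46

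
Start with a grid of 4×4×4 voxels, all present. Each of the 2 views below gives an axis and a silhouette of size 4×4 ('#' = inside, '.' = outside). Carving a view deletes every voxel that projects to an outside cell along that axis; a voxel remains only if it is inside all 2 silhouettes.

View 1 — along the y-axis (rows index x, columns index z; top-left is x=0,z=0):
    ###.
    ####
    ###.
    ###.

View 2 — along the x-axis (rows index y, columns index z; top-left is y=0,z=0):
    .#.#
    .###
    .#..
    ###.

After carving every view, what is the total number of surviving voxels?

|visual hull| = 30

before carving: 64 voxels (4×4×4)
after view 1 [y-axis, 13 of 16 cells solid] → remaining = 52
after view 2 [x-axis, 9 of 16 cells solid] → remaining = 30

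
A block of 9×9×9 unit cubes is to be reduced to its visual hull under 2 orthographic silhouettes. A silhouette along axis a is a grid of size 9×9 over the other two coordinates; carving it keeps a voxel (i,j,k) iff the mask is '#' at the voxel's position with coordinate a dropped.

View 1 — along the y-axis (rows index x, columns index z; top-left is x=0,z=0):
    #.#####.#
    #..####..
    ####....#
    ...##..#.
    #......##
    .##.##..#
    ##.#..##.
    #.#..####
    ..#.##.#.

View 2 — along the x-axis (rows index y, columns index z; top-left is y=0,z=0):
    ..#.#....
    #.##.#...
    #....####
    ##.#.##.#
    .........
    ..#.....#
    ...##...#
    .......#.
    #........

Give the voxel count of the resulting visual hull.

|visual hull| = 120

before carving: 729 voxels (9×9×9)
  1. axis=1 (XZ plane), |mask|=43  ⇒  voxels=387
  2. axis=0 (YZ plane), |mask|=24  ⇒  voxels=120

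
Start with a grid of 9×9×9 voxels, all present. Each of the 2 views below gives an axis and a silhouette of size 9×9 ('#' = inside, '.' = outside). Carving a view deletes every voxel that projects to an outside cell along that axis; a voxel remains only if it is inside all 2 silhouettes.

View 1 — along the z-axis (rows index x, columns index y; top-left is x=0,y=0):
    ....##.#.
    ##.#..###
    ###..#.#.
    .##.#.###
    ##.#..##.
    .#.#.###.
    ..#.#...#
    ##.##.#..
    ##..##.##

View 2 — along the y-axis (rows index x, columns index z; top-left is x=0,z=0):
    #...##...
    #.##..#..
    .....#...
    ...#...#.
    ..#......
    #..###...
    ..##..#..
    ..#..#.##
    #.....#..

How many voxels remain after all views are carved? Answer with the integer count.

before carving: 729 voxels (9×9×9)
step 1: project along z, AND mask (44/81) → |grid| = 396
step 2: project along y, AND mask (24/81) → |grid| = 116

remaining voxels: 116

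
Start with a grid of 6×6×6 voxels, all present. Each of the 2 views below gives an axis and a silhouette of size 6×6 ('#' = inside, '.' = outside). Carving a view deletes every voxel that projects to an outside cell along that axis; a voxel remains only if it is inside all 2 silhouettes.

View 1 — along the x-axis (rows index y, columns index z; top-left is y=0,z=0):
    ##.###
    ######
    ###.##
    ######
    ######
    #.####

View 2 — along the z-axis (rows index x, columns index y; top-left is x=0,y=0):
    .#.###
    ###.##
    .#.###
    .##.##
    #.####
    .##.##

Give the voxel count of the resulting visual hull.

voxel count = 144

full grid |V| = 216
step 1: project along x, AND mask (33/36) → |grid| = 198
step 2: project along z, AND mask (26/36) → |grid| = 144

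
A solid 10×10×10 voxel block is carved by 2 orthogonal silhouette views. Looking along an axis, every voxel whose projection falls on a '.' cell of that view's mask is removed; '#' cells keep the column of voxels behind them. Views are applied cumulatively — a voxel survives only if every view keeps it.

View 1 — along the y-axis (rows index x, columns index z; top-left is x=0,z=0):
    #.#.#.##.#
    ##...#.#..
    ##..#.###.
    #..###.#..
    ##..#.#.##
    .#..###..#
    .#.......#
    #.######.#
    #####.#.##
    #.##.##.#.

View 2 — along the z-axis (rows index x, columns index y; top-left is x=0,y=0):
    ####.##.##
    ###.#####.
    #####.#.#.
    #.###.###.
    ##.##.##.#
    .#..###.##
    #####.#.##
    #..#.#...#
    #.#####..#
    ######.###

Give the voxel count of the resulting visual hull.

387 voxels

full grid |V| = 1000
after view 1 [y-axis, 56 of 100 cells solid] → remaining = 560
after view 2 [z-axis, 71 of 100 cells solid] → remaining = 387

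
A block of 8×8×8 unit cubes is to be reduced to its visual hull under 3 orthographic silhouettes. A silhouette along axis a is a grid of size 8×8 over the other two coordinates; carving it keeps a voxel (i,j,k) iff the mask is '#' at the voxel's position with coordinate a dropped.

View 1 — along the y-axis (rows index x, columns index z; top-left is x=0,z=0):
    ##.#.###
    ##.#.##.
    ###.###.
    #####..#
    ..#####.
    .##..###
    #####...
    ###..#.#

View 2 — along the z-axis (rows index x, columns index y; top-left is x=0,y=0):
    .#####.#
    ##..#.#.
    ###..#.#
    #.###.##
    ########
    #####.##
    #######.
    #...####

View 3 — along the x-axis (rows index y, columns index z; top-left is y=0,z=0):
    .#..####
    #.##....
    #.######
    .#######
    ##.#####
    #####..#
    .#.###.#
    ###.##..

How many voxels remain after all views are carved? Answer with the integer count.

voxel count = 179

initial block: 8^3 = 512
  1. axis=1 (XZ plane), |mask|=43  ⇒  voxels=344
  2. axis=2 (XY plane), |mask|=48  ⇒  voxels=257
  3. axis=0 (YZ plane), |mask|=45  ⇒  voxels=179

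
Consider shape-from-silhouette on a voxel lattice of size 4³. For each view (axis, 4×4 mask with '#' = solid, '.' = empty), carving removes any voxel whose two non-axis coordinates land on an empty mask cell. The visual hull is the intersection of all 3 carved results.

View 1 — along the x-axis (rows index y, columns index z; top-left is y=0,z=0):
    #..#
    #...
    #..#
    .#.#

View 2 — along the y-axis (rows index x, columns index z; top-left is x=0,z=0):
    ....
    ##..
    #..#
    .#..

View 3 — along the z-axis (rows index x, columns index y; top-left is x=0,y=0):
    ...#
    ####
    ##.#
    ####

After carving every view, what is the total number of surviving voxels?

voxel count = 9

start: 4×4×4 = 64 voxels
[1] x-view keeps 7 columns → grid now 28
[2] y-view keeps 5 columns → grid now 11
[3] z-view keeps 12 columns → grid now 9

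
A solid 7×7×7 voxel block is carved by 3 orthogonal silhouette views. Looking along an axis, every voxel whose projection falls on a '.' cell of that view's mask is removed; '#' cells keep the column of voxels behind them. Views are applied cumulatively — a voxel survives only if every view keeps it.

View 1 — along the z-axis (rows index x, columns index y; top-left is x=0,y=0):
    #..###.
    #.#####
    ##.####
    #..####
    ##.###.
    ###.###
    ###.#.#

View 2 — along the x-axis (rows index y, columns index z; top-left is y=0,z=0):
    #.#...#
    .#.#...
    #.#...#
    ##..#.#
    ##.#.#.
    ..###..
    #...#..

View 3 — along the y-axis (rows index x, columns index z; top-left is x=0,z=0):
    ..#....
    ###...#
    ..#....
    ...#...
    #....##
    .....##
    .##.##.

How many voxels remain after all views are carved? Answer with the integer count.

start: 7×7×7 = 343 voxels
V1 z: intersect with XY mask (37 set) -- 259 left
V2 x: intersect with YZ mask (21 set) -- 114 left
V3 y: intersect with XZ mask (16 set) -- 34 left

|visual hull| = 34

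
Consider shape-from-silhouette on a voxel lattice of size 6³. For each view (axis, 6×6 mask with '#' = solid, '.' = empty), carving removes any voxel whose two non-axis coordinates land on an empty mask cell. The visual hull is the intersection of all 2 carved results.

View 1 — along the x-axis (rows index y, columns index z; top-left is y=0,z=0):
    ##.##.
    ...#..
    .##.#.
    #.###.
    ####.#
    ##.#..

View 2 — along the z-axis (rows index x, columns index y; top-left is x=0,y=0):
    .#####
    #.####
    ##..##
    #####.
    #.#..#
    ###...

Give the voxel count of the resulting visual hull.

start: 6×6×6 = 216 voxels
carve view 1 (along x, YZ-mask fill 20/36): 120 voxels remain
carve view 2 (along z, XY-mask fill 25/36): 83 voxels remain

remaining voxels: 83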